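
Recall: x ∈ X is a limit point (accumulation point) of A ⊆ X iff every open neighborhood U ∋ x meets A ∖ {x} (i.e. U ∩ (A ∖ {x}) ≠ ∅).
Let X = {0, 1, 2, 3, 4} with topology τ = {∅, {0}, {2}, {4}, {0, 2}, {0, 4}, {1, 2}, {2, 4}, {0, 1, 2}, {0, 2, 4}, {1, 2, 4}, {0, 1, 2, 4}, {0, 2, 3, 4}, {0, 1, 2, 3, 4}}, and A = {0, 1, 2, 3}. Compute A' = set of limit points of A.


A' = {1, 3}

For each x ∈ X, list the open sets U ∈ τ with x ∈ U, then check whether U ∩ (A ∖ {x}) ≠ ∅ for every such U.
  x = 0: open {0} ∋ x has {0} ∩ (A ∖ {0}) = ∅, so x is NOT a limit point.
  x = 1: opens ∋ x are {1, 2}, {0, 1, 2}, {1, 2, 4}, {0, 1, 2, 4}, {0, 1, 2, 3, 4}; each meets A ∖ {1}, so x IS a limit point.
  x = 2: open {2} ∋ x has {2} ∩ (A ∖ {2}) = ∅, so x is NOT a limit point.
  x = 3: opens ∋ x are {0, 2, 3, 4}, {0, 1, 2, 3, 4}; each meets A ∖ {3}, so x IS a limit point.
  x = 4: open {4} ∋ x has {4} ∩ (A ∖ {4}) = ∅, so x is NOT a limit point.
Collecting: A' = {1, 3}.


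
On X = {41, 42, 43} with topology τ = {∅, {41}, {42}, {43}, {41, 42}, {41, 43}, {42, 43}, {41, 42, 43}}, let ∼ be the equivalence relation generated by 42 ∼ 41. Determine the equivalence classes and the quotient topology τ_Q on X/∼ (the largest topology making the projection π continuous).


X/∼ = {[41=42], [43]}; |τ_Q| = 4.

Equivalence classes: [41=42], [43].
Quotient map π: X → X/∼ sends 41 ↦ [41=42], 42 ↦ [41=42], 43 ↦ [43].
For each subset V ⊆ X/∼, compute π^{-1}(V) ⊆ X and check whether π^{-1}(V) ∈ τ. V is open in τ_Q iff π^{-1}(V) ∈ τ.
  V = {}: π^{-1}(V) = ∅ ∈ τ ✓.
  V = {[41=42]}: π^{-1}(V) = {41, 42} ∈ τ ✓.
  V = {[43]}: π^{-1}(V) = {43} ∈ τ ✓.
  V = {[41=42], [43]}: π^{-1}(V) = {41, 42, 43} ∈ τ ✓.
Open sets in the quotient: τ_Q = {{}, {[41=42]}, {[43]}, {[41=42], [43]}} (4 elements).


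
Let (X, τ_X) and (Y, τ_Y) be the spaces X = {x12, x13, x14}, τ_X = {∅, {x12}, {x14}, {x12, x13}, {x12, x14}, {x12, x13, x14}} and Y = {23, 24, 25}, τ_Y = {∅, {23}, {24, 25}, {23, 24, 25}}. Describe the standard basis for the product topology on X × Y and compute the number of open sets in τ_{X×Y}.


Basis B = {∅ × ∅, {x12} × {23}, {x14} × {23}, {x12, x13} × {23}, {x12, x14} × {23}, {x12} × {24, 25}, {x14} × {24, 25}, {x12} × {23, 24, 25}, {x12, x13, x14} × {23}, {x14} × {23, 24, 25}, {x12, x13} × {24, 25}, {x12, x14} × {24, 25}, {x12, x13} × {23, 24, 25}, {x12, x14} × {23, 24, 25}, {x12, x13, x14} × {24, 25}, {x12, x13, x14} × {23, 24, 25}}; |τ_{X×Y}| = 36.

Enumerate products U × V with U ∈ τ_X, V ∈ τ_Y (deduplicated):
  ∅ × ∅ = {} (∅)
  {x12} × {23} = {(x12,23)}
  {x14} × {23} = {(x14,23)}
  {x12, x13} × {23} = {(x12,23), (x13,23)}
  {x12, x14} × {23} = {(x12,23), (x14,23)}
  {x12} × {24, 25} = {(x12,24), (x12,25)}
  {x14} × {24, 25} = {(x14,24), (x14,25)}
  {x12} × {23, 24, 25} = {(x12,23), (x12,24), (x12,25)}
  {x12, x13, x14} × {23} = {(x12,23), (x13,23), (x14,23)}
  {x14} × {23, 24, 25} = {(x14,23), (x14,24), (x14,25)}
  {x12, x13} × {24, 25} = {(x12,24), (x12,25), (x13,24), (x13,25)}
  {x12, x14} × {24, 25} = {(x12,24), (x12,25), (x14,24), (x14,25)}
  {x12, x13} × {23, 24, 25} = {(x12,23), (x12,24), (x12,25), (x13,23), (x13,24), (x13,25)}
  {x12, x14} × {23, 24, 25} = {(x12,23), (x12,24), (x12,25), (x14,23), (x14,24), (x14,25)}
  {x12, x13, x14} × {24, 25} = {(x12,24), (x12,25), (x13,24), (x13,25), (x14,24), (x14,25)}
  {x12, x13, x14} × {23, 24, 25} = {(x12,23), (x12,24), (x12,25), (x13,23), (x13,24), (x13,25), (x14,23), (x14,24), (x14,25)}
These 16 distinct sets form the basis B.
Close under arbitrary unions to get τ_{X×Y}; counting gives |τ_{X×Y}| = 36.


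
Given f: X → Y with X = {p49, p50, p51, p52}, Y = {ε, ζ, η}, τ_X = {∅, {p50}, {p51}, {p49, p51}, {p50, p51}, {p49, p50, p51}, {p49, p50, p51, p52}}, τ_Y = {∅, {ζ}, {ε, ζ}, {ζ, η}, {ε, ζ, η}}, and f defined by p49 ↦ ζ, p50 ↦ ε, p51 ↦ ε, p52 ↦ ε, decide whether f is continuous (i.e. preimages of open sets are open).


f is NOT continuous.

Compute f^{-1}(U) for each U ∈ τ_Y:
  U = ∅: f^{-1}(U) = ∅ ∈ τ_X ✓.
  U = {ζ}: f^{-1}(U) = {p49} ∉ τ_X ✗.
  U = {ε, ζ}: f^{-1}(U) = {p49, p50, p51, p52} ∈ τ_X ✓.
  U = {ζ, η}: f^{-1}(U) = {p49} ∉ τ_X ✗.
  U = {ε, ζ, η}: f^{-1}(U) = {p49, p50, p51, p52} ∈ τ_X ✓.
Found U = {ζ} with f^{-1}(U) = {p49} not in τ_X. Therefore f is NOT continuous.


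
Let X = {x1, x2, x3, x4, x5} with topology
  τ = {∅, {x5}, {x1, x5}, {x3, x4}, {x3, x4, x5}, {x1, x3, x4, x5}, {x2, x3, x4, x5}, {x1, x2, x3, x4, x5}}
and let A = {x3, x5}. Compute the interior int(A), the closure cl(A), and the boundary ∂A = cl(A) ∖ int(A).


int(A) = {x5}, cl(A) = {x1, x2, x3, x4, x5}, ∂A = {x1, x2, x3, x4}.

Closed sets in (X, τ) are complements of opens:
  closed(X, τ) = {∅, {x1}, {x2}, {x1, x2}, {x1, x2, x5}, {x2, x3, x4}, {x1, x2, x3, x4}, {x1, x2, x3, x4, x5}}.
int(A) = ⋃ {U ∈ τ : U ⊆ A}. Opens contained in A: ∅, {x5}.
Taking the union of these: int(A) = {x5}.
cl(A) = ⋂ {C closed : A ⊆ C}. Closed sets containing A: {x1, x2, x3, x4, x5}.
Intersecting these: cl(A) = {x1, x2, x3, x4, x5}.
∂A = cl(A) ∖ int(A) = {x1, x2, x3, x4, x5} ∖ {x5} = {x1, x2, x3, x4}.


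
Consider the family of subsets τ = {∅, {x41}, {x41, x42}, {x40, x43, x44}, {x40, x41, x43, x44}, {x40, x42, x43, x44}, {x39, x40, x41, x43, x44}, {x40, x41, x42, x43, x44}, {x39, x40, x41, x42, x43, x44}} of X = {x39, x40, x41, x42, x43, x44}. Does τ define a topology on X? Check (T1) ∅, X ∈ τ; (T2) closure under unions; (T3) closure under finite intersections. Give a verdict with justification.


τ is NOT a topology on X.

Axiom (T1): ∅ ∈ τ? Yes; X ∈ τ? Yes.
Axiom (T2/T3): check pairwise unions and intersections of members of τ.
Counterexample for (T3): {x41, x42} ∩ {x40, x42, x43, x44} = {x42} ∉ τ. Therefore τ is NOT a topology.


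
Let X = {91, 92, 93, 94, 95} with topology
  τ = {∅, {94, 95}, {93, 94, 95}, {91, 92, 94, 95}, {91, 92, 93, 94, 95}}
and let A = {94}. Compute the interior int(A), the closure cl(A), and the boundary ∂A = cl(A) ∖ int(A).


int(A) = ∅, cl(A) = {91, 92, 93, 94, 95}, ∂A = {91, 92, 93, 94, 95}.

Closed sets in (X, τ) are complements of opens:
  closed(X, τ) = {∅, {93}, {91, 92}, {91, 92, 93}, {91, 92, 93, 94, 95}}.
int(A) = ⋃ {U ∈ τ : U ⊆ A}. Opens contained in A: ∅.
Taking the union of these: int(A) = ∅.
cl(A) = ⋂ {C closed : A ⊆ C}. Closed sets containing A: {91, 92, 93, 94, 95}.
Intersecting these: cl(A) = {91, 92, 93, 94, 95}.
∂A = cl(A) ∖ int(A) = {91, 92, 93, 94, 95} ∖ ∅ = {91, 92, 93, 94, 95}.


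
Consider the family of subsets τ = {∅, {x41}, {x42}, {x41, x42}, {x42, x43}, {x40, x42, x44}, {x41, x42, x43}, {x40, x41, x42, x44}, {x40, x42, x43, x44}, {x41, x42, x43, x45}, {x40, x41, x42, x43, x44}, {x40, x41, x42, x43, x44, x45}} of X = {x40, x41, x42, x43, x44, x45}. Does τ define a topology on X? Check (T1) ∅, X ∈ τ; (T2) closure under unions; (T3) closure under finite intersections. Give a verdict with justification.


τ IS a topology on X.

Axiom (T1): ∅ ∈ τ? Yes; X ∈ τ? Yes.
Axiom (T2/T3): check pairwise unions and intersections of members of τ.
All pairwise intersections and unions checked — each lies in τ. Therefore τ satisfies (T1), (T2), (T3): it IS a topology on X.


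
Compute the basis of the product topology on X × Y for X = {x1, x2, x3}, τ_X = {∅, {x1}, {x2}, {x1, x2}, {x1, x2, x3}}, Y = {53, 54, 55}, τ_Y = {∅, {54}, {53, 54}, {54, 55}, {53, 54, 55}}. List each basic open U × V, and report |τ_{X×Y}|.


Basis B = {∅ × ∅, {x1} × {54}, {x2} × {54}, {x1} × {53, 54}, {x1} × {54, 55}, {x1, x2} × {54}, {x2} × {53, 54}, {x2} × {54, 55}, {x1} × {53, 54, 55}, {x1, x2, x3} × {54}, {x2} × {53, 54, 55}, {x1, x2} × {53, 54}, {x1, x2} × {54, 55}, {x1, x2} × {53, 54, 55}, {x1, x2, x3} × {53, 54}, {x1, x2, x3} × {54, 55}, {x1, x2, x3} × {53, 54, 55}}; |τ_{X×Y}| = 50.

Enumerate products U × V with U ∈ τ_X, V ∈ τ_Y (deduplicated):
  ∅ × ∅ = {} (∅)
  {x1} × {54} = {(x1,54)}
  {x2} × {54} = {(x2,54)}
  {x1} × {53, 54} = {(x1,53), (x1,54)}
  {x1} × {54, 55} = {(x1,54), (x1,55)}
  {x1, x2} × {54} = {(x1,54), (x2,54)}
  {x2} × {53, 54} = {(x2,53), (x2,54)}
  {x2} × {54, 55} = {(x2,54), (x2,55)}
  {x1} × {53, 54, 55} = {(x1,53), (x1,54), (x1,55)}
  {x1, x2, x3} × {54} = {(x1,54), (x2,54), (x3,54)}
  {x2} × {53, 54, 55} = {(x2,53), (x2,54), (x2,55)}
  {x1, x2} × {53, 54} = {(x1,53), (x1,54), (x2,53), (x2,54)}
  {x1, x2} × {54, 55} = {(x1,54), (x1,55), (x2,54), (x2,55)}
  {x1, x2} × {53, 54, 55} = {(x1,53), (x1,54), (x1,55), (x2,53), (x2,54), (x2,55)}
  {x1, x2, x3} × {53, 54} = {(x1,53), (x1,54), (x2,53), (x2,54), (x3,53), (x3,54)}
  {x1, x2, x3} × {54, 55} = {(x1,54), (x1,55), (x2,54), (x2,55), (x3,54), (x3,55)}
  {x1, x2, x3} × {53, 54, 55} = {(x1,53), (x1,54), (x1,55), (x2,53), (x2,54), (x2,55), (x3,53), (x3,54), (x3,55)}
These 17 distinct sets form the basis B.
Close under arbitrary unions to get τ_{X×Y}; counting gives |τ_{X×Y}| = 50.


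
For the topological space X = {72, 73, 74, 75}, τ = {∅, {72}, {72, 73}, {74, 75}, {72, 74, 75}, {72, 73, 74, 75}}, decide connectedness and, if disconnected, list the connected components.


(X, τ) is disconnected; components = [{72, 73}, {74, 75}].

Find clopen sets (U ∈ τ with X ∖ U ∈ τ):
  U = ∅, X ∖ U = {72, 73, 74, 75} — both open, so U is clopen.
  U = {72, 73}, X ∖ U = {74, 75} — both open, so U is clopen.
  U = {74, 75}, X ∖ U = {72, 73} — both open, so U is clopen.
  U = {72, 73, 74, 75}, X ∖ U = ∅ — both open, so U is clopen.
Nontrivial clopen(s) exist: e.g. {74, 75}. So (X, τ) is disconnected.
Compute connected components by grouping points that agree on all clopens:
  component: {72, 73}
  component: {74, 75}


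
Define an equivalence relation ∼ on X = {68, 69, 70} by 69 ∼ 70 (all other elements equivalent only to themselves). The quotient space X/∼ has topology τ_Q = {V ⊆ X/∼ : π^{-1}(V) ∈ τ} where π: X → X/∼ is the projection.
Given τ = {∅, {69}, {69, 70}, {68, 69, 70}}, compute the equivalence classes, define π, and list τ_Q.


X/∼ = {[68], [69=70]}; |τ_Q| = 3.

Equivalence classes: [68], [69=70].
Quotient map π: X → X/∼ sends 68 ↦ [68], 69 ↦ [69=70], 70 ↦ [69=70].
For each subset V ⊆ X/∼, compute π^{-1}(V) ⊆ X and check whether π^{-1}(V) ∈ τ. V is open in τ_Q iff π^{-1}(V) ∈ τ.
  V = {}: π^{-1}(V) = ∅ ∈ τ ✓.
  V = {[68]}: π^{-1}(V) = {68} ∉ τ ✗.
  V = {[69=70]}: π^{-1}(V) = {69, 70} ∈ τ ✓.
  V = {[68], [69=70]}: π^{-1}(V) = {68, 69, 70} ∈ τ ✓.
Open sets in the quotient: τ_Q = {{}, {[69=70]}, {[68], [69=70]}} (3 elements).


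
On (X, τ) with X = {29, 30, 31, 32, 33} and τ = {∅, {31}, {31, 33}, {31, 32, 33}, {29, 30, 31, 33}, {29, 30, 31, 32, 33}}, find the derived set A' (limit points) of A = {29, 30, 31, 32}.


A' = {29, 30, 32, 33}

For each x ∈ X, list the open sets U ∈ τ with x ∈ U, then check whether U ∩ (A ∖ {x}) ≠ ∅ for every such U.
  x = 29: opens ∋ x are {29, 30, 31, 33}, {29, 30, 31, 32, 33}; each meets A ∖ {29}, so x IS a limit point.
  x = 30: opens ∋ x are {29, 30, 31, 33}, {29, 30, 31, 32, 33}; each meets A ∖ {30}, so x IS a limit point.
  x = 31: open {31} ∋ x has {31} ∩ (A ∖ {31}) = ∅, so x is NOT a limit point.
  x = 32: opens ∋ x are {31, 32, 33}, {29, 30, 31, 32, 33}; each meets A ∖ {32}, so x IS a limit point.
  x = 33: opens ∋ x are {31, 33}, {31, 32, 33}, {29, 30, 31, 33}, {29, 30, 31, 32, 33}; each meets A ∖ {33}, so x IS a limit point.
Collecting: A' = {29, 30, 32, 33}.


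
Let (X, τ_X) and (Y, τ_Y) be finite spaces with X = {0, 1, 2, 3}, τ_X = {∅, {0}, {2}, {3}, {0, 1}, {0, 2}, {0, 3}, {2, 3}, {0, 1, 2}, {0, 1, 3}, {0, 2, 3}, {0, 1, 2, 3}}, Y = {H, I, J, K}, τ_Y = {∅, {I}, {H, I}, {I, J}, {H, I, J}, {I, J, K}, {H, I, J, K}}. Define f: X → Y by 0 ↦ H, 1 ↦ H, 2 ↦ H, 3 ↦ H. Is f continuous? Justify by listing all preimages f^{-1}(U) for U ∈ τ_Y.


f IS continuous.

Compute f^{-1}(U) for each U ∈ τ_Y:
  U = ∅: f^{-1}(U) = ∅ ∈ τ_X ✓.
  U = {I}: f^{-1}(U) = ∅ ∈ τ_X ✓.
  U = {H, I}: f^{-1}(U) = {0, 1, 2, 3} ∈ τ_X ✓.
  U = {I, J}: f^{-1}(U) = ∅ ∈ τ_X ✓.
  U = {H, I, J}: f^{-1}(U) = {0, 1, 2, 3} ∈ τ_X ✓.
  U = {I, J, K}: f^{-1}(U) = ∅ ∈ τ_X ✓.
  U = {H, I, J, K}: f^{-1}(U) = {0, 1, 2, 3} ∈ τ_X ✓.
Every preimage lies in τ_X, so f IS continuous.


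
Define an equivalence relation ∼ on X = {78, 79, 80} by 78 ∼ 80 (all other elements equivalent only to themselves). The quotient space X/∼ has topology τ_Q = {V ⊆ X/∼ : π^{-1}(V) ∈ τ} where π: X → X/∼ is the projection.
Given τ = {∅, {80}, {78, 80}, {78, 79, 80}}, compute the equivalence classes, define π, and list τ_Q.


X/∼ = {[78=80], [79]}; |τ_Q| = 3.

Equivalence classes: [78=80], [79].
Quotient map π: X → X/∼ sends 78 ↦ [78=80], 79 ↦ [79], 80 ↦ [78=80].
For each subset V ⊆ X/∼, compute π^{-1}(V) ⊆ X and check whether π^{-1}(V) ∈ τ. V is open in τ_Q iff π^{-1}(V) ∈ τ.
  V = {}: π^{-1}(V) = ∅ ∈ τ ✓.
  V = {[78=80]}: π^{-1}(V) = {78, 80} ∈ τ ✓.
  V = {[79]}: π^{-1}(V) = {79} ∉ τ ✗.
  V = {[78=80], [79]}: π^{-1}(V) = {78, 79, 80} ∈ τ ✓.
Open sets in the quotient: τ_Q = {{}, {[78=80]}, {[78=80], [79]}} (3 elements).


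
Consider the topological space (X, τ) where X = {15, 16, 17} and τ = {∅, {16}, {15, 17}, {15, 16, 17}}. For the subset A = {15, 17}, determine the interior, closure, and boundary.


int(A) = {15, 17}, cl(A) = {15, 17}, ∂A = ∅.

Closed sets in (X, τ) are complements of opens:
  closed(X, τ) = {∅, {16}, {15, 17}, {15, 16, 17}}.
int(A) = ⋃ {U ∈ τ : U ⊆ A}. Opens contained in A: ∅, {15, 17}.
Taking the union of these: int(A) = {15, 17}.
cl(A) = ⋂ {C closed : A ⊆ C}. Closed sets containing A: {15, 17}, {15, 16, 17}.
Intersecting these: cl(A) = {15, 17}.
∂A = cl(A) ∖ int(A) = {15, 17} ∖ {15, 17} = ∅.


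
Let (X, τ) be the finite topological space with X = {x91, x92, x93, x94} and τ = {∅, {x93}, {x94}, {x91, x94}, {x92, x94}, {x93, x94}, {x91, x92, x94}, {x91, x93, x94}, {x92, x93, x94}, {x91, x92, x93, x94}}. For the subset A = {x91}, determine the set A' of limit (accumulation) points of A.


A' = ∅

For each x ∈ X, list the open sets U ∈ τ with x ∈ U, then check whether U ∩ (A ∖ {x}) ≠ ∅ for every such U.
  x = x91: open {x91, x94} ∋ x has {x91, x94} ∩ (A ∖ {x91}) = ∅, so x is NOT a limit point.
  x = x92: open {x92, x94} ∋ x has {x92, x94} ∩ (A ∖ {x92}) = ∅, so x is NOT a limit point.
  x = x93: open {x93} ∋ x has {x93} ∩ (A ∖ {x93}) = ∅, so x is NOT a limit point.
  x = x94: open {x94} ∋ x has {x94} ∩ (A ∖ {x94}) = ∅, so x is NOT a limit point.
Collecting: A' = ∅.


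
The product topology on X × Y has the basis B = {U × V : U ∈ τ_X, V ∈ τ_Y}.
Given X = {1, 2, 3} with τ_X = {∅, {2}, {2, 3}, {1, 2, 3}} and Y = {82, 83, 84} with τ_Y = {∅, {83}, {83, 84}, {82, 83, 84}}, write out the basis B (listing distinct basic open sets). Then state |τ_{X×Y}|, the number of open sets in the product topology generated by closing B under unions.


Basis B = {∅ × ∅, {2} × {83}, {2} × {83, 84}, {2, 3} × {83}, {1, 2, 3} × {83}, {2} × {82, 83, 84}, {2, 3} × {83, 84}, {1, 2, 3} × {83, 84}, {2, 3} × {82, 83, 84}, {1, 2, 3} × {82, 83, 84}}; |τ_{X×Y}| = 20.

Enumerate products U × V with U ∈ τ_X, V ∈ τ_Y (deduplicated):
  ∅ × ∅ = {} (∅)
  {2} × {83} = {(2,83)}
  {2} × {83, 84} = {(2,83), (2,84)}
  {2, 3} × {83} = {(2,83), (3,83)}
  {1, 2, 3} × {83} = {(1,83), (2,83), (3,83)}
  {2} × {82, 83, 84} = {(2,82), (2,83), (2,84)}
  {2, 3} × {83, 84} = {(2,83), (2,84), (3,83), (3,84)}
  {1, 2, 3} × {83, 84} = {(1,83), (1,84), (2,83), (2,84), (3,83), (3,84)}
  {2, 3} × {82, 83, 84} = {(2,82), (2,83), (2,84), (3,82), (3,83), (3,84)}
  {1, 2, 3} × {82, 83, 84} = {(1,82), (1,83), (1,84), (2,82), (2,83), (2,84), (3,82), (3,83), (3,84)}
These 10 distinct sets form the basis B.
Close under arbitrary unions to get τ_{X×Y}; counting gives |τ_{X×Y}| = 20.


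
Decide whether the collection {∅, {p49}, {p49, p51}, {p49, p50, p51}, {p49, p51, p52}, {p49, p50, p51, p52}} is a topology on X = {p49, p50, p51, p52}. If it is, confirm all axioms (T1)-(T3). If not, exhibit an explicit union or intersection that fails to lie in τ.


τ IS a topology on X.

Axiom (T1): ∅ ∈ τ? Yes; X ∈ τ? Yes.
Axiom (T2/T3): check pairwise unions and intersections of members of τ.
All pairwise intersections and unions checked — each lies in τ. Therefore τ satisfies (T1), (T2), (T3): it IS a topology on X.


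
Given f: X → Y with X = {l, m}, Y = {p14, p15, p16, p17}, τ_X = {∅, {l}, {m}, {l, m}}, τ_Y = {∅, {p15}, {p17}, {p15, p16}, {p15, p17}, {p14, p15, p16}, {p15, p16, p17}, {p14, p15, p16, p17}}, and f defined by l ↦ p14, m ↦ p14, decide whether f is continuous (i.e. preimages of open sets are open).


f IS continuous.

Compute f^{-1}(U) for each U ∈ τ_Y:
  U = ∅: f^{-1}(U) = ∅ ∈ τ_X ✓.
  U = {p15}: f^{-1}(U) = ∅ ∈ τ_X ✓.
  U = {p17}: f^{-1}(U) = ∅ ∈ τ_X ✓.
  U = {p15, p16}: f^{-1}(U) = ∅ ∈ τ_X ✓.
  U = {p15, p17}: f^{-1}(U) = ∅ ∈ τ_X ✓.
  U = {p14, p15, p16}: f^{-1}(U) = {l, m} ∈ τ_X ✓.
  U = {p15, p16, p17}: f^{-1}(U) = ∅ ∈ τ_X ✓.
  U = {p14, p15, p16, p17}: f^{-1}(U) = {l, m} ∈ τ_X ✓.
Every preimage lies in τ_X, so f IS continuous.


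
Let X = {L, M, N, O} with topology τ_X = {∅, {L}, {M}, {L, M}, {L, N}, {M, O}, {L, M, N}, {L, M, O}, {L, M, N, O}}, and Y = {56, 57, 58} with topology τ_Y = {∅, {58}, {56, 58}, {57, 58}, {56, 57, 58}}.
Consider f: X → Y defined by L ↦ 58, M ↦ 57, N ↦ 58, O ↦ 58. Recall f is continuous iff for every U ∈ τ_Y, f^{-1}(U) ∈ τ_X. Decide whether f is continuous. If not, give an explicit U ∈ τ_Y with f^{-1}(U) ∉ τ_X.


f is NOT continuous.

Compute f^{-1}(U) for each U ∈ τ_Y:
  U = ∅: f^{-1}(U) = ∅ ∈ τ_X ✓.
  U = {58}: f^{-1}(U) = {L, N, O} ∉ τ_X ✗.
  U = {56, 58}: f^{-1}(U) = {L, N, O} ∉ τ_X ✗.
  U = {57, 58}: f^{-1}(U) = {L, M, N, O} ∈ τ_X ✓.
  U = {56, 57, 58}: f^{-1}(U) = {L, M, N, O} ∈ τ_X ✓.
Found U = {58} with f^{-1}(U) = {L, N, O} not in τ_X. Therefore f is NOT continuous.


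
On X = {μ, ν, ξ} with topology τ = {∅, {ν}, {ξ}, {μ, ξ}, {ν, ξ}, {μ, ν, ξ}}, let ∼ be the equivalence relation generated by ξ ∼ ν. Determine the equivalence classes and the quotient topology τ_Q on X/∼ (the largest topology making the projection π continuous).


X/∼ = {[μ], [ν=ξ]}; |τ_Q| = 3.

Equivalence classes: [μ], [ν=ξ].
Quotient map π: X → X/∼ sends μ ↦ [μ], ν ↦ [ν=ξ], ξ ↦ [ν=ξ].
For each subset V ⊆ X/∼, compute π^{-1}(V) ⊆ X and check whether π^{-1}(V) ∈ τ. V is open in τ_Q iff π^{-1}(V) ∈ τ.
  V = {}: π^{-1}(V) = ∅ ∈ τ ✓.
  V = {[μ]}: π^{-1}(V) = {μ} ∉ τ ✗.
  V = {[ν=ξ]}: π^{-1}(V) = {ν, ξ} ∈ τ ✓.
  V = {[μ], [ν=ξ]}: π^{-1}(V) = {μ, ν, ξ} ∈ τ ✓.
Open sets in the quotient: τ_Q = {{}, {[ν=ξ]}, {[μ], [ν=ξ]}} (3 elements).


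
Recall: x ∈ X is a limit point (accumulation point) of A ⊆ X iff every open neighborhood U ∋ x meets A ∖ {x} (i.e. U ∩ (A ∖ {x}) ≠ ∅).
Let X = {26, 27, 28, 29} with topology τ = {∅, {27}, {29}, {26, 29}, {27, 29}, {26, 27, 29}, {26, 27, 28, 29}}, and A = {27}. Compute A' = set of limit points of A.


A' = {28}

For each x ∈ X, list the open sets U ∈ τ with x ∈ U, then check whether U ∩ (A ∖ {x}) ≠ ∅ for every such U.
  x = 26: open {26, 29} ∋ x has {26, 29} ∩ (A ∖ {26}) = ∅, so x is NOT a limit point.
  x = 27: open {27} ∋ x has {27} ∩ (A ∖ {27}) = ∅, so x is NOT a limit point.
  x = 28: opens ∋ x are {26, 27, 28, 29}; each meets A ∖ {28}, so x IS a limit point.
  x = 29: open {29} ∋ x has {29} ∩ (A ∖ {29}) = ∅, so x is NOT a limit point.
Collecting: A' = {28}.


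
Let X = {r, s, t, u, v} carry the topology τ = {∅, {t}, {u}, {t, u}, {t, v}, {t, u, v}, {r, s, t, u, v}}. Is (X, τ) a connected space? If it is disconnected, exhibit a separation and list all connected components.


(X, τ) is connected.

Find clopen sets (U ∈ τ with X ∖ U ∈ τ):
  U = ∅, X ∖ U = {r, s, t, u, v} — both open, so U is clopen.
  U = {r, s, t, u, v}, X ∖ U = ∅ — both open, so U is clopen.
Only trivial clopens (∅ and X) exist, so (X, τ) is connected.
Compute connected components by grouping points that agree on all clopens:
  component: {r, s, t, u, v}


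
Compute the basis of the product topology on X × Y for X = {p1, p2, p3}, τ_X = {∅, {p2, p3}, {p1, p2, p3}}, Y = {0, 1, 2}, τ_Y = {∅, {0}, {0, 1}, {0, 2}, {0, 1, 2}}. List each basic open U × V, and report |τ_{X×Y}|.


Basis B = {∅ × ∅, {p2, p3} × {0}, {p1, p2, p3} × {0}, {p2, p3} × {0, 1}, {p2, p3} × {0, 2}, {p1, p2, p3} × {0, 1}, {p1, p2, p3} × {0, 2}, {p2, p3} × {0, 1, 2}, {p1, p2, p3} × {0, 1, 2}}; |τ_{X×Y}| = 14.

Enumerate products U × V with U ∈ τ_X, V ∈ τ_Y (deduplicated):
  ∅ × ∅ = {} (∅)
  {p2, p3} × {0} = {(p2,0), (p3,0)}
  {p1, p2, p3} × {0} = {(p1,0), (p2,0), (p3,0)}
  {p2, p3} × {0, 1} = {(p2,0), (p2,1), (p3,0), (p3,1)}
  {p2, p3} × {0, 2} = {(p2,0), (p2,2), (p3,0), (p3,2)}
  {p1, p2, p3} × {0, 1} = {(p1,0), (p1,1), (p2,0), (p2,1), (p3,0), (p3,1)}
  {p1, p2, p3} × {0, 2} = {(p1,0), (p1,2), (p2,0), (p2,2), (p3,0), (p3,2)}
  {p2, p3} × {0, 1, 2} = {(p2,0), (p2,1), (p2,2), (p3,0), (p3,1), (p3,2)}
  {p1, p2, p3} × {0, 1, 2} = {(p1,0), (p1,1), (p1,2), (p2,0), (p2,1), (p2,2), (p3,0), (p3,1), (p3,2)}
These 9 distinct sets form the basis B.
Close under arbitrary unions to get τ_{X×Y}; counting gives |τ_{X×Y}| = 14.


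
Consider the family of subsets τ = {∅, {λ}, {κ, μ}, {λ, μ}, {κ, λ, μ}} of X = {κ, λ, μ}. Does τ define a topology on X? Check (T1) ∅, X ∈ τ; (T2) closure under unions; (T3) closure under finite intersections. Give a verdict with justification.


τ is NOT a topology on X.

Axiom (T1): ∅ ∈ τ? Yes; X ∈ τ? Yes.
Axiom (T2/T3): check pairwise unions and intersections of members of τ.
Counterexample for (T3): {κ, μ} ∩ {λ, μ} = {μ} ∉ τ. Therefore τ is NOT a topology.


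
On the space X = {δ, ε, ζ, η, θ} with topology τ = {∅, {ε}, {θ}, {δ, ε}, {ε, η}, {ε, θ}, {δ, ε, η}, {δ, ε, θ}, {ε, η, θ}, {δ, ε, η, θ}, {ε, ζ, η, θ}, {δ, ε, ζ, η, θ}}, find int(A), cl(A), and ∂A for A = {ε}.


int(A) = {ε}, cl(A) = {δ, ε, ζ, η}, ∂A = {δ, ζ, η}.

Closed sets in (X, τ) are complements of opens:
  closed(X, τ) = {∅, {δ}, {ζ}, {δ, ζ}, {ζ, η}, {ζ, θ}, {δ, ζ, η}, {δ, ζ, θ}, {ζ, η, θ}, {δ, ε, ζ, η}, {δ, ζ, η, θ}, {δ, ε, ζ, η, θ}}.
int(A) = ⋃ {U ∈ τ : U ⊆ A}. Opens contained in A: ∅, {ε}.
Taking the union of these: int(A) = {ε}.
cl(A) = ⋂ {C closed : A ⊆ C}. Closed sets containing A: {δ, ε, ζ, η}, {δ, ε, ζ, η, θ}.
Intersecting these: cl(A) = {δ, ε, ζ, η}.
∂A = cl(A) ∖ int(A) = {δ, ε, ζ, η} ∖ {ε} = {δ, ζ, η}.


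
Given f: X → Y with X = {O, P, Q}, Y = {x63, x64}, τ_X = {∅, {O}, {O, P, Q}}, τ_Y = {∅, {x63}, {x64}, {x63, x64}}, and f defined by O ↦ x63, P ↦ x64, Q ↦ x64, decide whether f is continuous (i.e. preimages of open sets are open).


f is NOT continuous.

Compute f^{-1}(U) for each U ∈ τ_Y:
  U = ∅: f^{-1}(U) = ∅ ∈ τ_X ✓.
  U = {x63}: f^{-1}(U) = {O} ∈ τ_X ✓.
  U = {x64}: f^{-1}(U) = {P, Q} ∉ τ_X ✗.
  U = {x63, x64}: f^{-1}(U) = {O, P, Q} ∈ τ_X ✓.
Found U = {x64} with f^{-1}(U) = {P, Q} not in τ_X. Therefore f is NOT continuous.


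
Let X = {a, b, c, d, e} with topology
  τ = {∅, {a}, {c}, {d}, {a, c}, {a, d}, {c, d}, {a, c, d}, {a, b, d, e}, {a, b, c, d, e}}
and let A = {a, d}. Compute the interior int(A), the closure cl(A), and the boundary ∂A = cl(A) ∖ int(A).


int(A) = {a, d}, cl(A) = {a, b, d, e}, ∂A = {b, e}.

Closed sets in (X, τ) are complements of opens:
  closed(X, τ) = {∅, {c}, {b, e}, {a, b, e}, {b, c, e}, {b, d, e}, {a, b, c, e}, {a, b, d, e}, {b, c, d, e}, {a, b, c, d, e}}.
int(A) = ⋃ {U ∈ τ : U ⊆ A}. Opens contained in A: ∅, {a}, {d}, {a, d}.
Taking the union of these: int(A) = {a, d}.
cl(A) = ⋂ {C closed : A ⊆ C}. Closed sets containing A: {a, b, d, e}, {a, b, c, d, e}.
Intersecting these: cl(A) = {a, b, d, e}.
∂A = cl(A) ∖ int(A) = {a, b, d, e} ∖ {a, d} = {b, e}.


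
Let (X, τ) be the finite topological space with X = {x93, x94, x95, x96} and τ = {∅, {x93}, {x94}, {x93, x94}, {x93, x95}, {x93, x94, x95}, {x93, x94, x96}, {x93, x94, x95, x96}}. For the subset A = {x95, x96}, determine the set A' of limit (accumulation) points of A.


A' = ∅

For each x ∈ X, list the open sets U ∈ τ with x ∈ U, then check whether U ∩ (A ∖ {x}) ≠ ∅ for every such U.
  x = x93: open {x93} ∋ x has {x93} ∩ (A ∖ {x93}) = ∅, so x is NOT a limit point.
  x = x94: open {x94} ∋ x has {x94} ∩ (A ∖ {x94}) = ∅, so x is NOT a limit point.
  x = x95: open {x93, x95} ∋ x has {x93, x95} ∩ (A ∖ {x95}) = ∅, so x is NOT a limit point.
  x = x96: open {x93, x94, x96} ∋ x has {x93, x94, x96} ∩ (A ∖ {x96}) = ∅, so x is NOT a limit point.
Collecting: A' = ∅.


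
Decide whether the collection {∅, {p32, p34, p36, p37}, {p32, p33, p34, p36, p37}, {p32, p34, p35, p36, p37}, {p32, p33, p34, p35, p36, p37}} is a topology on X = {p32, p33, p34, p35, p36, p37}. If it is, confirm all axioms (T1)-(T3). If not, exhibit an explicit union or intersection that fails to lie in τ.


τ IS a topology on X.

Axiom (T1): ∅ ∈ τ? Yes; X ∈ τ? Yes.
Axiom (T2/T3): check pairwise unions and intersections of members of τ.
All pairwise intersections and unions checked — each lies in τ. Therefore τ satisfies (T1), (T2), (T3): it IS a topology on X.


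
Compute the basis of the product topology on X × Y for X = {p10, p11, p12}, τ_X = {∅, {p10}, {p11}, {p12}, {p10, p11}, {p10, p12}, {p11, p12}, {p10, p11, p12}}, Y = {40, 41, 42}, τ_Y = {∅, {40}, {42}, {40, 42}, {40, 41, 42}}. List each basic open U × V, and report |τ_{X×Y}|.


Basis B = {∅ × ∅, {p10} × {40}, {p10} × {42}, {p11} × {40}, {p11} × {42}, {p12} × {40}, {p12} × {42}, {p10} × {40, 42}, {p10, p11} × {40}, {p10, p12} × {40}, {p10, p11} × {42}, {p10, p12} × {42}, {p11} × {40, 42}, {p11, p12} × {40}, {p11, p12} × {42}, {p12} × {40, 42}, {p10} × {40, 41, 42}, {p10, p11, p12} × {40}, {p10, p11, p12} × {42}, {p11} × {40, 41, 42}, {p12} × {40, 41, 42}, {p10, p11} × {40, 42}, {p10, p12} × {40, 42}, {p11, p12} × {40, 42}, {p10, p11} × {40, 41, 42}, {p10, p12} × {40, 41, 42}, {p10, p11, p12} × {40, 42}, {p11, p12} × {40, 41, 42}, {p10, p11, p12} × {40, 41, 42}}; |τ_{X×Y}| = 125.

Enumerate products U × V with U ∈ τ_X, V ∈ τ_Y (deduplicated):
  ∅ × ∅ = {} (∅)
  {p10} × {40} = {(p10,40)}
  {p10} × {42} = {(p10,42)}
  {p11} × {40} = {(p11,40)}
  {p11} × {42} = {(p11,42)}
  {p12} × {40} = {(p12,40)}
  {p12} × {42} = {(p12,42)}
  {p10} × {40, 42} = {(p10,40), (p10,42)}
  {p10, p11} × {40} = {(p10,40), (p11,40)}
  {p10, p12} × {40} = {(p10,40), (p12,40)}
  {p10, p11} × {42} = {(p10,42), (p11,42)}
  {p10, p12} × {42} = {(p10,42), (p12,42)}
  {p11} × {40, 42} = {(p11,40), (p11,42)}
  {p11, p12} × {40} = {(p11,40), (p12,40)}
  {p11, p12} × {42} = {(p11,42), (p12,42)}
  {p12} × {40, 42} = {(p12,40), (p12,42)}
  {p10} × {40, 41, 42} = {(p10,40), (p10,41), (p10,42)}
  {p10, p11, p12} × {40} = {(p10,40), (p11,40), (p12,40)}
  {p10, p11, p12} × {42} = {(p10,42), (p11,42), (p12,42)}
  {p11} × {40, 41, 42} = {(p11,40), (p11,41), (p11,42)}
  {p12} × {40, 41, 42} = {(p12,40), (p12,41), (p12,42)}
  {p10, p11} × {40, 42} = {(p10,40), (p10,42), (p11,40), (p11,42)}
  {p10, p12} × {40, 42} = {(p10,40), (p10,42), (p12,40), (p12,42)}
  {p11, p12} × {40, 42} = {(p11,40), (p11,42), (p12,40), (p12,42)}
  {p10, p11} × {40, 41, 42} = {(p10,40), (p10,41), (p10,42), (p11,40), (p11,41), (p11,42)}
  {p10, p12} × {40, 41, 42} = {(p10,40), (p10,41), (p10,42), (p12,40), (p12,41), (p12,42)}
  {p10, p11, p12} × {40, 42} = {(p10,40), (p10,42), (p11,40), (p11,42), (p12,40), (p12,42)}
  {p11, p12} × {40, 41, 42} = {(p11,40), (p11,41), (p11,42), (p12,40), (p12,41), (p12,42)}
  {p10, p11, p12} × {40, 41, 42} = {(p10,40), (p10,41), (p10,42), (p11,40), (p11,41), (p11,42), (p12,40), (p12,41), (p12,42)}
These 29 distinct sets form the basis B.
Close under arbitrary unions to get τ_{X×Y}; counting gives |τ_{X×Y}| = 125.


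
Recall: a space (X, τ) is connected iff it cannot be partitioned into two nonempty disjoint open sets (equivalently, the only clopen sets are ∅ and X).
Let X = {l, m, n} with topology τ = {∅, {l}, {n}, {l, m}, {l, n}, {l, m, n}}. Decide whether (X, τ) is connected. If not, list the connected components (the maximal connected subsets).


(X, τ) is disconnected; components = [{n}, {l, m}].

Find clopen sets (U ∈ τ with X ∖ U ∈ τ):
  U = ∅, X ∖ U = {l, m, n} — both open, so U is clopen.
  U = {n}, X ∖ U = {l, m} — both open, so U is clopen.
  U = {l, m}, X ∖ U = {n} — both open, so U is clopen.
  U = {l, m, n}, X ∖ U = ∅ — both open, so U is clopen.
Nontrivial clopen(s) exist: e.g. {n}. So (X, τ) is disconnected.
Compute connected components by grouping points that agree on all clopens:
  component: {n}
  component: {l, m}


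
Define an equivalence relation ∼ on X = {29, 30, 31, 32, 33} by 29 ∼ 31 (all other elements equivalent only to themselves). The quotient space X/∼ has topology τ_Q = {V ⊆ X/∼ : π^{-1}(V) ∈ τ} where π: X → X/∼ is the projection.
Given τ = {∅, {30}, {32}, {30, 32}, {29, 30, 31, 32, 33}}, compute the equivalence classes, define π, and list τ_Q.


X/∼ = {[29=31], [30], [32], [33]}; |τ_Q| = 5.

Equivalence classes: [29=31], [30], [32], [33].
Quotient map π: X → X/∼ sends 29 ↦ [29=31], 30 ↦ [30], 31 ↦ [29=31], 32 ↦ [32], 33 ↦ [33].
For each subset V ⊆ X/∼, compute π^{-1}(V) ⊆ X and check whether π^{-1}(V) ∈ τ. V is open in τ_Q iff π^{-1}(V) ∈ τ.
  V = {}: π^{-1}(V) = ∅ ∈ τ ✓.
  V = {[29=31]}: π^{-1}(V) = {29, 31} ∉ τ ✗.
  V = {[30]}: π^{-1}(V) = {30} ∈ τ ✓.
  V = {[29=31], [30]}: π^{-1}(V) = {29, 30, 31} ∉ τ ✗.
  V = {[32]}: π^{-1}(V) = {32} ∈ τ ✓.
  V = {[29=31], [32]}: π^{-1}(V) = {29, 31, 32} ∉ τ ✗.
  V = {[30], [32]}: π^{-1}(V) = {30, 32} ∈ τ ✓.
  V = {[29=31], [30], [32]}: π^{-1}(V) = {29, 30, 31, 32} ∉ τ ✗.
  V = {[33]}: π^{-1}(V) = {33} ∉ τ ✗.
  V = {[29=31], [33]}: π^{-1}(V) = {29, 31, 33} ∉ τ ✗.
  V = {[30], [33]}: π^{-1}(V) = {30, 33} ∉ τ ✗.
  V = {[29=31], [30], [33]}: π^{-1}(V) = {29, 30, 31, 33} ∉ τ ✗.
  V = {[32], [33]}: π^{-1}(V) = {32, 33} ∉ τ ✗.
  V = {[29=31], [32], [33]}: π^{-1}(V) = {29, 31, 32, 33} ∉ τ ✗.
  V = {[30], [32], [33]}: π^{-1}(V) = {30, 32, 33} ∉ τ ✗.
  V = {[29=31], [30], [32], [33]}: π^{-1}(V) = {29, 30, 31, 32, 33} ∈ τ ✓.
Open sets in the quotient: τ_Q = {{}, {[30]}, {[32]}, {[30], [32]}, {[29=31], [30], [32], [33]}} (5 elements).


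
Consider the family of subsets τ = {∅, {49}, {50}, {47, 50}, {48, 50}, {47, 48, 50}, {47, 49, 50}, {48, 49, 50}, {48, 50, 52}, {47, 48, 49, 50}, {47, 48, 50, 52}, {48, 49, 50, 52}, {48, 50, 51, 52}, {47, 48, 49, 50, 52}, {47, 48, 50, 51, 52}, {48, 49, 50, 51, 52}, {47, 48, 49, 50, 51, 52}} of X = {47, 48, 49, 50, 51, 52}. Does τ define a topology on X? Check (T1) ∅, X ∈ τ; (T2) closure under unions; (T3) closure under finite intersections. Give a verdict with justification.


τ is NOT a topology on X.

Axiom (T1): ∅ ∈ τ? Yes; X ∈ τ? Yes.
Axiom (T2/T3): check pairwise unions and intersections of members of τ.
Counterexample for (T2): {49} ∪ {50} = {49, 50} ∉ τ. Therefore τ is NOT a topology.


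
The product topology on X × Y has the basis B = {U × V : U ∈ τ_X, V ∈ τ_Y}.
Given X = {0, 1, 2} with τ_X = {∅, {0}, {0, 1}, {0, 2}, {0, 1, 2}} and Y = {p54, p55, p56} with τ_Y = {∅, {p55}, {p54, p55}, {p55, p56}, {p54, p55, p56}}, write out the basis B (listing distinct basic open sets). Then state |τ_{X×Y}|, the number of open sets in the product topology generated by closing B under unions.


Basis B = {∅ × ∅, {0} × {p55}, {0} × {p54, p55}, {0} × {p55, p56}, {0, 1} × {p55}, {0, 2} × {p55}, {0} × {p54, p55, p56}, {0, 1, 2} × {p55}, {0, 1} × {p54, p55}, {0, 2} × {p54, p55}, {0, 1} × {p55, p56}, {0, 2} × {p55, p56}, {0, 1} × {p54, p55, p56}, {0, 2} × {p54, p55, p56}, {0, 1, 2} × {p54, p55}, {0, 1, 2} × {p55, p56}, {0, 1, 2} × {p54, p55, p56}}; |τ_{X×Y}| = 48.

Enumerate products U × V with U ∈ τ_X, V ∈ τ_Y (deduplicated):
  ∅ × ∅ = {} (∅)
  {0} × {p55} = {(0,p55)}
  {0} × {p54, p55} = {(0,p54), (0,p55)}
  {0} × {p55, p56} = {(0,p55), (0,p56)}
  {0, 1} × {p55} = {(0,p55), (1,p55)}
  {0, 2} × {p55} = {(0,p55), (2,p55)}
  {0} × {p54, p55, p56} = {(0,p54), (0,p55), (0,p56)}
  {0, 1, 2} × {p55} = {(0,p55), (1,p55), (2,p55)}
  {0, 1} × {p54, p55} = {(0,p54), (0,p55), (1,p54), (1,p55)}
  {0, 2} × {p54, p55} = {(0,p54), (0,p55), (2,p54), (2,p55)}
  {0, 1} × {p55, p56} = {(0,p55), (0,p56), (1,p55), (1,p56)}
  {0, 2} × {p55, p56} = {(0,p55), (0,p56), (2,p55), (2,p56)}
  {0, 1} × {p54, p55, p56} = {(0,p54), (0,p55), (0,p56), (1,p54), (1,p55), (1,p56)}
  {0, 2} × {p54, p55, p56} = {(0,p54), (0,p55), (0,p56), (2,p54), (2,p55), (2,p56)}
  {0, 1, 2} × {p54, p55} = {(0,p54), (0,p55), (1,p54), (1,p55), (2,p54), (2,p55)}
  {0, 1, 2} × {p55, p56} = {(0,p55), (0,p56), (1,p55), (1,p56), (2,p55), (2,p56)}
  {0, 1, 2} × {p54, p55, p56} = {(0,p54), (0,p55), (0,p56), (1,p54), (1,p55), (1,p56), (2,p54), (2,p55), (2,p56)}
These 17 distinct sets form the basis B.
Close under arbitrary unions to get τ_{X×Y}; counting gives |τ_{X×Y}| = 48.


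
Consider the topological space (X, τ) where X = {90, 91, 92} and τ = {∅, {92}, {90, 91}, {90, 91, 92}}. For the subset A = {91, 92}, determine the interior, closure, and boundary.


int(A) = {92}, cl(A) = {90, 91, 92}, ∂A = {90, 91}.

Closed sets in (X, τ) are complements of opens:
  closed(X, τ) = {∅, {92}, {90, 91}, {90, 91, 92}}.
int(A) = ⋃ {U ∈ τ : U ⊆ A}. Opens contained in A: ∅, {92}.
Taking the union of these: int(A) = {92}.
cl(A) = ⋂ {C closed : A ⊆ C}. Closed sets containing A: {90, 91, 92}.
Intersecting these: cl(A) = {90, 91, 92}.
∂A = cl(A) ∖ int(A) = {90, 91, 92} ∖ {92} = {90, 91}.


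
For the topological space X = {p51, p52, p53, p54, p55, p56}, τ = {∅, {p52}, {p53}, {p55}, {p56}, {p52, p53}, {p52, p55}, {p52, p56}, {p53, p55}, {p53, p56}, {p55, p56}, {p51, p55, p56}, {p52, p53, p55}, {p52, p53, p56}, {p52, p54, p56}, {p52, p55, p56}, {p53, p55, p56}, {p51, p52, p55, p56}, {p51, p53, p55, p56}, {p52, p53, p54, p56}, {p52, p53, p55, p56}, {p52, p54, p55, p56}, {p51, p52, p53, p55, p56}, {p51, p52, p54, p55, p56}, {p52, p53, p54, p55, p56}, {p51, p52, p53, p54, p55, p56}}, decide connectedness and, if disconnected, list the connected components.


(X, τ) is disconnected; components = [{p53}, {p51, p52, p54, p55, p56}].

Find clopen sets (U ∈ τ with X ∖ U ∈ τ):
  U = ∅, X ∖ U = {p51, p52, p53, p54, p55, p56} — both open, so U is clopen.
  U = {p53}, X ∖ U = {p51, p52, p54, p55, p56} — both open, so U is clopen.
  U = {p51, p52, p54, p55, p56}, X ∖ U = {p53} — both open, so U is clopen.
  U = {p51, p52, p53, p54, p55, p56}, X ∖ U = ∅ — both open, so U is clopen.
Nontrivial clopen(s) exist: e.g. {p53}. So (X, τ) is disconnected.
Compute connected components by grouping points that agree on all clopens:
  component: {p53}
  component: {p51, p52, p54, p55, p56}


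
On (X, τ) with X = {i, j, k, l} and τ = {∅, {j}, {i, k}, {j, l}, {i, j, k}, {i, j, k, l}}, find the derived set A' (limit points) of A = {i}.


A' = {k}

For each x ∈ X, list the open sets U ∈ τ with x ∈ U, then check whether U ∩ (A ∖ {x}) ≠ ∅ for every such U.
  x = i: open {i, k} ∋ x has {i, k} ∩ (A ∖ {i}) = ∅, so x is NOT a limit point.
  x = j: open {j} ∋ x has {j} ∩ (A ∖ {j}) = ∅, so x is NOT a limit point.
  x = k: opens ∋ x are {i, k}, {i, j, k}, {i, j, k, l}; each meets A ∖ {k}, so x IS a limit point.
  x = l: open {j, l} ∋ x has {j, l} ∩ (A ∖ {l}) = ∅, so x is NOT a limit point.
Collecting: A' = {k}.


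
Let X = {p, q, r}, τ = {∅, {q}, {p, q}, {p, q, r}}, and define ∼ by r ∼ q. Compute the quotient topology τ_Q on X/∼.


X/∼ = {[p], [q=r]}; |τ_Q| = 2.

Equivalence classes: [p], [q=r].
Quotient map π: X → X/∼ sends p ↦ [p], q ↦ [q=r], r ↦ [q=r].
For each subset V ⊆ X/∼, compute π^{-1}(V) ⊆ X and check whether π^{-1}(V) ∈ τ. V is open in τ_Q iff π^{-1}(V) ∈ τ.
  V = {}: π^{-1}(V) = ∅ ∈ τ ✓.
  V = {[p]}: π^{-1}(V) = {p} ∉ τ ✗.
  V = {[q=r]}: π^{-1}(V) = {q, r} ∉ τ ✗.
  V = {[p], [q=r]}: π^{-1}(V) = {p, q, r} ∈ τ ✓.
Open sets in the quotient: τ_Q = {{}, {[p], [q=r]}} (2 elements).


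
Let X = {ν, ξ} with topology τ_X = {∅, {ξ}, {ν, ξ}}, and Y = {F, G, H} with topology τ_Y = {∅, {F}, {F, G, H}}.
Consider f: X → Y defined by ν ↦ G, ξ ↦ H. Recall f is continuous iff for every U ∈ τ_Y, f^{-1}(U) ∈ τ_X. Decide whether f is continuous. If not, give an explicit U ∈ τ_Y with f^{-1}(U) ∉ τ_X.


f IS continuous.

Compute f^{-1}(U) for each U ∈ τ_Y:
  U = ∅: f^{-1}(U) = ∅ ∈ τ_X ✓.
  U = {F}: f^{-1}(U) = ∅ ∈ τ_X ✓.
  U = {F, G, H}: f^{-1}(U) = {ν, ξ} ∈ τ_X ✓.
Every preimage lies in τ_X, so f IS continuous.


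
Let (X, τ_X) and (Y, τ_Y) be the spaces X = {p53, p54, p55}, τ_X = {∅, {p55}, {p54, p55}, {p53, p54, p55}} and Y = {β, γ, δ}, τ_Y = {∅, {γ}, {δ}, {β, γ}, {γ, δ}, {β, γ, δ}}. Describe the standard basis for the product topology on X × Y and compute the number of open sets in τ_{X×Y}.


Basis B = {∅ × ∅, {p55} × {γ}, {p55} × {δ}, {p54, p55} × {γ}, {p54, p55} × {δ}, {p55} × {β, γ}, {p55} × {γ, δ}, {p53, p54, p55} × {γ}, {p53, p54, p55} × {δ}, {p55} × {β, γ, δ}, {p54, p55} × {β, γ}, {p54, p55} × {γ, δ}, {p53, p54, p55} × {β, γ}, {p53, p54, p55} × {γ, δ}, {p54, p55} × {β, γ, δ}, {p53, p54, p55} × {β, γ, δ}}; |τ_{X×Y}| = 40.

Enumerate products U × V with U ∈ τ_X, V ∈ τ_Y (deduplicated):
  ∅ × ∅ = {} (∅)
  {p55} × {γ} = {(p55,γ)}
  {p55} × {δ} = {(p55,δ)}
  {p54, p55} × {γ} = {(p54,γ), (p55,γ)}
  {p54, p55} × {δ} = {(p54,δ), (p55,δ)}
  {p55} × {β, γ} = {(p55,β), (p55,γ)}
  {p55} × {γ, δ} = {(p55,γ), (p55,δ)}
  {p53, p54, p55} × {γ} = {(p53,γ), (p54,γ), (p55,γ)}
  {p53, p54, p55} × {δ} = {(p53,δ), (p54,δ), (p55,δ)}
  {p55} × {β, γ, δ} = {(p55,β), (p55,γ), (p55,δ)}
  {p54, p55} × {β, γ} = {(p54,β), (p54,γ), (p55,β), (p55,γ)}
  {p54, p55} × {γ, δ} = {(p54,γ), (p54,δ), (p55,γ), (p55,δ)}
  {p53, p54, p55} × {β, γ} = {(p53,β), (p53,γ), (p54,β), (p54,γ), (p55,β), (p55,γ)}
  {p53, p54, p55} × {γ, δ} = {(p53,γ), (p53,δ), (p54,γ), (p54,δ), (p55,γ), (p55,δ)}
  {p54, p55} × {β, γ, δ} = {(p54,β), (p54,γ), (p54,δ), (p55,β), (p55,γ), (p55,δ)}
  {p53, p54, p55} × {β, γ, δ} = {(p53,β), (p53,γ), (p53,δ), (p54,β), (p54,γ), (p54,δ), (p55,β), (p55,γ), (p55,δ)}
These 16 distinct sets form the basis B.
Close under arbitrary unions to get τ_{X×Y}; counting gives |τ_{X×Y}| = 40.


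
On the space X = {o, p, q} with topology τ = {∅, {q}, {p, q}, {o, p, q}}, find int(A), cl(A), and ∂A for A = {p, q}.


int(A) = {p, q}, cl(A) = {o, p, q}, ∂A = {o}.

Closed sets in (X, τ) are complements of opens:
  closed(X, τ) = {∅, {o}, {o, p}, {o, p, q}}.
int(A) = ⋃ {U ∈ τ : U ⊆ A}. Opens contained in A: ∅, {q}, {p, q}.
Taking the union of these: int(A) = {p, q}.
cl(A) = ⋂ {C closed : A ⊆ C}. Closed sets containing A: {o, p, q}.
Intersecting these: cl(A) = {o, p, q}.
∂A = cl(A) ∖ int(A) = {o, p, q} ∖ {p, q} = {o}.
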